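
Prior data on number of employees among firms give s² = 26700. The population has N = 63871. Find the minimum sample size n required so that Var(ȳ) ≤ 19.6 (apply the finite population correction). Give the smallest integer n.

1334

Without fpc, n₀ = s²/D = 26700/19.6 = 1362.2449.
With fpc, (1 − n/N)·s²/n ≤ D requires n ≥ n₀/(1 + n₀/N) = 1362.2449/(1 + 1362.2449/63871) = 1333.7976.
Rounding up, n = 1334.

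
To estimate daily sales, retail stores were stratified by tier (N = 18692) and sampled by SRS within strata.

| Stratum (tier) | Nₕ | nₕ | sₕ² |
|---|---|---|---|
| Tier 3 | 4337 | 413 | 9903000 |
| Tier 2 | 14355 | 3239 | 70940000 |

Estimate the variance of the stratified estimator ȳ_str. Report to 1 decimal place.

11170.7

Var(ȳ_str) = Σₕ Wₕ²(1 − fₕ)sₕ²/nₕ with Wₕ = Nₕ/N, N = 18692.
Tier 3: Wₕ = 0.23202440; term = 0.23202440²·(1 − 0.09522712)·9903000/413 = 1167.9483.
Tier 2: Wₕ = 0.76797560; term = 0.76797560²·(1 − 0.22563567)·70940000/3239 = 10002.773.
Sum = 11170.721.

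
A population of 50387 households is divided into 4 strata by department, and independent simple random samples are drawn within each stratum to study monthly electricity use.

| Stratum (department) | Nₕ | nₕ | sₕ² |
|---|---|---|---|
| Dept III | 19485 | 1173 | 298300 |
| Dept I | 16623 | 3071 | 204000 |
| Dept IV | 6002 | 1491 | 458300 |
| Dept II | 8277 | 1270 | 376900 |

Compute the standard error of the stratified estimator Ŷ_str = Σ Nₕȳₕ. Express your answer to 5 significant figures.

362270

Var(Ŷ_str) = Σₕ Nₕ²(1 − fₕ)sₕ²/nₕ.
Dept III: 19485²·(1 − 1173/19485)·298300/1173 = 9.0738466 × 10^10.
Dept I: 16623²·(1 − 3071/16623)·204000/3071 = 1.4964532 × 10^10.
Dept IV: 6002²·(1 − 1491/6002)·458300/1491 = 8.3222553 × 10^9.
Dept II: 8277²·(1 − 1270/8277)·376900/1270 = 1.7211847 × 10^10.
Sum = 1.312371 × 10^11.
SE = √(1.312371 × 10^11) = 362270.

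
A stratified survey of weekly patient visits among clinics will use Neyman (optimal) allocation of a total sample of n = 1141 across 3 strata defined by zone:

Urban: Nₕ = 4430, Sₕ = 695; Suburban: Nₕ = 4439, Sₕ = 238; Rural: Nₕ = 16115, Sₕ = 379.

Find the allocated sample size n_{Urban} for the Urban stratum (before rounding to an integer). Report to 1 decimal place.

343.0

Neyman allocation: nₕ = n·NₕSₕ / Σⱼ NⱼSⱼ.
Σ NⱼSⱼ = 4430·695 + 4439·238 + 16115·379 = 1.0242917 × 10^7.
n_{Urban} = 1141·4430·695 / (1.0242917 × 10^7) = 343.0.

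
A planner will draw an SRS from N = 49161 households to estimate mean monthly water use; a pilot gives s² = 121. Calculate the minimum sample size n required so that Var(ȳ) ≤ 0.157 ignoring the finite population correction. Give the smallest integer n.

Without fpc, n₀ = s²/D = 121/0.157 = 770.7006.
Rounding up, n = 771.

771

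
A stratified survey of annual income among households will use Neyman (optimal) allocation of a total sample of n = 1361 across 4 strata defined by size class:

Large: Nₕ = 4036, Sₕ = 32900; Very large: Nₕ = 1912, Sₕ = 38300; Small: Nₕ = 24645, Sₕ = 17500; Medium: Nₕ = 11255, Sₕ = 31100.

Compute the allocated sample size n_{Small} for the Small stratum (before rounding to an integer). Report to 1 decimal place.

594.5

Neyman allocation: nₕ = n·NₕSₕ / Σⱼ NⱼSⱼ.
Σ NⱼSⱼ = 4036·32900 + 1912·38300 + 24645·17500 + 11255·31100 = 9.87332 × 10^8.
n_{Small} = 1361·24645·17500 / (9.87332 × 10^8) = 594.5.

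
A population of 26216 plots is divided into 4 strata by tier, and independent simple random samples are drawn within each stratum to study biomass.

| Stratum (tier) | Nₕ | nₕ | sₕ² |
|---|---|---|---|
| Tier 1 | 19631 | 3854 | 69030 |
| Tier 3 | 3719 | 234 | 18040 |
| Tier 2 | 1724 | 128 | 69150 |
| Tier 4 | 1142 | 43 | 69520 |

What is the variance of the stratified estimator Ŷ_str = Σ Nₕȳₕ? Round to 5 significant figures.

Var(Ŷ_str) = Σₕ Nₕ²(1 − fₕ)sₕ²/nₕ.
Tier 1: 19631²·(1 − 3854/19631)·69030/3854 = 5.5474451 × 10^9.
Tier 3: 3719²·(1 − 234/3719)·18040/234 = 9.9919358 × 10^8.
Tier 2: 1724²·(1 − 128/1724)·69150/128 = 1.486457 × 10^9.
Tier 4: 1142²·(1 − 43/1142)·69520/43 = 2.0291077 × 10^9.
Sum = 1.0062203 × 10^10.

1.0062 × 10^10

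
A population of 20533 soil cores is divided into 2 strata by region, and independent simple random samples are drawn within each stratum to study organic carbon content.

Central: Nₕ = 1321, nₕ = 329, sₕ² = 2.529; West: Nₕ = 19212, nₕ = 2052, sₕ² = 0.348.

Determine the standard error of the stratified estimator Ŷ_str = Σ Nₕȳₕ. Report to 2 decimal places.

Var(Ŷ_str) = Σₕ Nₕ²(1 − fₕ)sₕ²/nₕ.
Central: 1321²·(1 − 329/1321)·2.529/329 = 10073.199.
West: 19212²·(1 − 2052/19212)·0.348/2052 = 55910.291.
Sum = 65983.49.
SE = √(65983.49) = 256.87.

256.87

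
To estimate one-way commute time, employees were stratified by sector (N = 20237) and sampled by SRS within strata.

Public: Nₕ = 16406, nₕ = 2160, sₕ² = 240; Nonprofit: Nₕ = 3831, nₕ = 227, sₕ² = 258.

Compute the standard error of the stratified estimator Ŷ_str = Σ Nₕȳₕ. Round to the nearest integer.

6455

Var(Ŷ_str) = Σₕ Nₕ²(1 − fₕ)sₕ²/nₕ.
Public: 16406²·(1 − 2160/16406)·240/2160 = 2.5968875 × 10^7.
Nonprofit: 3831²·(1 − 227/3831)·258/227 = 1.5692451 × 10^7.
Sum = 4.1661326 × 10^7.
SE = √(4.1661326 × 10^7) = 6455.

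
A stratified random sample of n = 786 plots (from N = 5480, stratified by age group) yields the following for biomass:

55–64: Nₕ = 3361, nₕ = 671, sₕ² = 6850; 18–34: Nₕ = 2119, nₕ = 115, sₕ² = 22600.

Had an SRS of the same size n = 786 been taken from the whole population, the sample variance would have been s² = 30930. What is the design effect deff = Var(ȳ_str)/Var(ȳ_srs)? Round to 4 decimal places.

0.9156

Var(ȳ_str) = Σ Wₕ²(1−fₕ)sₕ²/nₕ with Wₕ = Nₕ/5480:
  55–64: (3361/5480)²·(1−671/3361)·6850/671 = 3.0734611
  18–34: (2119/5480)²·(1−115/2119)·22600/115 = 27.789335
  → Var(ȳ_str) = 30.862796.
Var(ȳ_srs) = (1 − 786/5480)·30930/786 = 33.706984.
deff = 30.862796 / 33.706984 = 0.9156.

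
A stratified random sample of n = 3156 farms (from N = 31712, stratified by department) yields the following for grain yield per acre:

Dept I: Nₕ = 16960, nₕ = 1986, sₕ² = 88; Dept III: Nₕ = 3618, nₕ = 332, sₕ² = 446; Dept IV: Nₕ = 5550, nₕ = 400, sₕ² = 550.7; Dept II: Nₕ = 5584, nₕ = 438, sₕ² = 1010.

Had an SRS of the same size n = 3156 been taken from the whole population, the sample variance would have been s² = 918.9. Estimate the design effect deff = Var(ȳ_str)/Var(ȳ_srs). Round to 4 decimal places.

Var(ȳ_str) = Σ Wₕ²(1−fₕ)sₕ²/nₕ with Wₕ = Nₕ/31712:
  Dept I: (16960/31712)²·(1−1986/16960)·88/1986 = 0.011189736
  Dept III: (3618/31712)²·(1−332/3618)·446/332 = 0.015881285
  Dept IV: (5550/31712)²·(1−400/5550)·550.7/400 = 0.039129836
  Dept II: (5584/31712)²·(1−438/5584)·1010/438 = 0.065889345
  → Var(ȳ_str) = 0.1320902.
Var(ȳ_srs) = (1 − 3156/31712)·918.9/3156 = 0.26218328.
deff = 0.1320902 / 0.26218328 = 0.5038.

0.5038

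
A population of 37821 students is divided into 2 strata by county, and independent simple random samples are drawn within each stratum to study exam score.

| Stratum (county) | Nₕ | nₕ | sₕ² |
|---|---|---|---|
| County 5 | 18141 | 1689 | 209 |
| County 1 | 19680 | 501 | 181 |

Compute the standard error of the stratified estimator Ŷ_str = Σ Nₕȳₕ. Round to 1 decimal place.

13164.1

Var(Ŷ_str) = Σₕ Nₕ²(1 − fₕ)sₕ²/nₕ.
County 5: 18141²·(1 − 1689/18141)·209/1689 = 3.6931467 × 10^7.
County 1: 19680²·(1 − 501/19680)·181/501 = 1.3636154 × 10^8.
Sum = 1.7329301 × 10^8.
SE = √(1.7329301 × 10^8) = 13164.1.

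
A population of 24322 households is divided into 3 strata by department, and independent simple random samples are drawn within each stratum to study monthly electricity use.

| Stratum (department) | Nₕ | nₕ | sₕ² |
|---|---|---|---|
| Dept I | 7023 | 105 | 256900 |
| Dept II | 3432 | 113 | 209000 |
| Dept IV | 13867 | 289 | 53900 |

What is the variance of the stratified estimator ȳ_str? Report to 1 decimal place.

Var(ȳ_str) = Σₕ Wₕ²(1 − fₕ)sₕ²/nₕ with Wₕ = Nₕ/N, N = 24322.
Dept I: Wₕ = 0.28875093; term = 0.28875093²·(1 − 0.01495088)·256900/105 = 200.94605.
Dept II: Wₕ = 0.14110682; term = 0.14110682²·(1 − 0.03292541)·209000/113 = 35.61425.
Dept IV: Wₕ = 0.57014226; term = 0.57014226²·(1 − 0.02084085)·53900/289 = 59.362294.
Sum = 295.92259.

295.9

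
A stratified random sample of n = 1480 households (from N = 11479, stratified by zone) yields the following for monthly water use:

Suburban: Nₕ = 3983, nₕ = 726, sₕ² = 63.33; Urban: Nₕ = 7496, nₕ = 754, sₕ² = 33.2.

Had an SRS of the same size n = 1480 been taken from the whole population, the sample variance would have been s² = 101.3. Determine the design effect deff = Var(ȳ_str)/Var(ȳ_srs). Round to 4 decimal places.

0.4273

Var(ȳ_str) = Σ Wₕ²(1−fₕ)sₕ²/nₕ with Wₕ = Nₕ/11479:
  Suburban: (3983/11479)²·(1−726/3983)·63.33/726 = 0.0085880155
  Urban: (7496/11479)²·(1−754/7496)·33.2/754 = 0.016887951
  → Var(ȳ_str) = 0.025475967.
Var(ȳ_srs) = (1 − 1480/11479)·101.3/1480 = 0.059621135.
deff = 0.025475967 / 0.059621135 = 0.4273.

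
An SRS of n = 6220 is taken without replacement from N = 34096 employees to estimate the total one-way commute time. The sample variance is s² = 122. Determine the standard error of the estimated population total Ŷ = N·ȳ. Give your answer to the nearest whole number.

4318

Var(Ŷ) = N²·Var(ȳ) = N²·(1 − n/N)·s²/n.
f = 6220/34096 = 0.18242609; Var(ȳ) = 0.81757391·122/6220 = 0.016036016.
Var(Ŷ) = 34096² · 0.016036016 = 1.8642465 × 10^7.
SE(Ŷ) = √(1.8642465 × 10^7) = 4318.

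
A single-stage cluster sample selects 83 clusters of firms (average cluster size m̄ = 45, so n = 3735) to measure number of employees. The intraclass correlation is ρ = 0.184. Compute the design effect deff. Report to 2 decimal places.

deff = 1 + (45 − 1)·0.184 = 1 + 8.096 = 9.096.

9.10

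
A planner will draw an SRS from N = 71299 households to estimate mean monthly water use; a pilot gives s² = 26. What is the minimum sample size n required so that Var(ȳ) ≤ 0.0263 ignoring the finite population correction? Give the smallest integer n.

989

Without fpc, n₀ = s²/D = 26/0.0263 = 988.5932.
Rounding up, n = 989.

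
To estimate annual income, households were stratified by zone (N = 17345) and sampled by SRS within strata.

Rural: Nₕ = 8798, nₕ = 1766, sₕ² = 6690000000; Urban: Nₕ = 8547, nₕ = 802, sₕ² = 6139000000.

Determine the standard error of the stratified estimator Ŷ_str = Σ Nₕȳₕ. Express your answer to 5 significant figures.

Var(Ŷ_str) = Σₕ Nₕ²(1 − fₕ)sₕ²/nₕ.
Rural: 8798²·(1 − 1766/8798)·6690000000/1766 = 2.3436796 × 10^14.
Urban: 8547²·(1 − 802/8547)·6139000000/802 = 5.0670874 × 10^14.
Sum = 7.410767 × 10^14.
SE = √(7.410767 × 10^14) = 2.7223 × 10^7.

2.7223 × 10^7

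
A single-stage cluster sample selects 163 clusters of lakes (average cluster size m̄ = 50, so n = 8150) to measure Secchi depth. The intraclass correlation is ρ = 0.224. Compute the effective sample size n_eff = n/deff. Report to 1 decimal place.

deff = 1 + (50 − 1)·0.224 = 1 + 10.976 = 11.976.
n_eff = 8150 / 11.976 = 680.5.

680.5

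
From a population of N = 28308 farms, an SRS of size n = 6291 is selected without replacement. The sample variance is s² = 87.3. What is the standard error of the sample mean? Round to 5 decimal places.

Under SRS without replacement, Var(ȳ) = (1 − f)·s²/n with f = n/N = 6291/28308 = 0.22223400.
Var(ȳ) = (1 − 0.22223400)·87.3/6291 = 0.77776600·0.013876967 = 0.010793033.
SE(ȳ) = √(0.010793033) = 0.10389.

0.10389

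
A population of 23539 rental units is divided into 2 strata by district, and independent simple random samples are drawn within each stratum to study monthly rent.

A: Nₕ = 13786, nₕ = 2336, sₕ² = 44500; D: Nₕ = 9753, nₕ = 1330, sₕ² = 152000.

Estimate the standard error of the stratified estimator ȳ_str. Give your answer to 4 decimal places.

4.7298

Var(ȳ_str) = Σₕ Wₕ²(1 − fₕ)sₕ²/nₕ with Wₕ = Nₕ/N, N = 23539.
A: Wₕ = 0.58566634; term = 0.58566634²·(1 − 0.16944727)·44500/2336 = 5.4269387.
D: Wₕ = 0.41433366; term = 0.41433366²·(1 − 0.13636830)·152000/1330 = 16.944196.
Sum = 22.371135.
SE = √(22.371135) = 4.7298.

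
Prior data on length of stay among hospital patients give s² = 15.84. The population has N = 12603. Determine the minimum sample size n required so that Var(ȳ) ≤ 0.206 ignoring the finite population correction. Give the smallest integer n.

77

Without fpc, n₀ = s²/D = 15.84/0.206 = 76.8932.
Rounding up, n = 77.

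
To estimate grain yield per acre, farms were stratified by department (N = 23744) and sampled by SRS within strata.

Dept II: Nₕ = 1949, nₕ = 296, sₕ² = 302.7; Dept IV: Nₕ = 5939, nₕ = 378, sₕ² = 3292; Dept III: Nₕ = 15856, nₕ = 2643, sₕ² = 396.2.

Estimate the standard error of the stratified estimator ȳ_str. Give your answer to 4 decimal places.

0.7561

Var(ȳ_str) = Σₕ Wₕ²(1 − fₕ)sₕ²/nₕ with Wₕ = Nₕ/N, N = 23744.
Dept II: Wₕ = 0.08208389; term = 0.08208389²·(1 − 0.15187276)·302.7/296 = 0.0058438308.
Dept IV: Wₕ = 0.25012635; term = 0.25012635²·(1 − 0.06364708)·3292/378 = 0.51018358.
Dept III: Wₕ = 0.66778976; term = 0.66778976²·(1 − 0.16668769)·396.2/2643 = 0.055706338.
Sum = 0.57173375.
SE = √(0.57173375) = 0.7561.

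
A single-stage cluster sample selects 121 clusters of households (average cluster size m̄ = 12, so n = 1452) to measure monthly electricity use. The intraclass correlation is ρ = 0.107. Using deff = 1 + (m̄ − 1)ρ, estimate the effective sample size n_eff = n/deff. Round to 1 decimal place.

667.0

deff = 1 + (12 − 1)·0.107 = 1 + 1.177 = 2.177.
n_eff = 1452 / 2.177 = 667.0.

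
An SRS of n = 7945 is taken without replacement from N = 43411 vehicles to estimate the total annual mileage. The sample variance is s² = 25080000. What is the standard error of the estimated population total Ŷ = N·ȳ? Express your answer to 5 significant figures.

2.2046 × 10^6

Var(Ŷ) = N²·Var(ȳ) = N²·(1 − n/N)·s²/n.
f = 7945/43411 = 0.18301813; Var(ȳ) = 0.81698187·25080000/7945 = 2578.9686.
Var(Ŷ) = 43411² · 2578.9686 = 4.8601048 × 10^12.
SE(Ŷ) = √(4.8601048 × 10^12) = 2.2046 × 10^6.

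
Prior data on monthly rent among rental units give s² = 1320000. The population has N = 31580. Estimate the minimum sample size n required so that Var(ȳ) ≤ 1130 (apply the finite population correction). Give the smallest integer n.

1127

Without fpc, n₀ = s²/D = 1320000/1130 = 1168.1416.
With fpc, (1 − n/N)·s²/n ≤ D requires n ≥ n₀/(1 + n₀/N) = 1168.1416/(1 + 1168.1416/31580) = 1126.4734.
Rounding up, n = 1127.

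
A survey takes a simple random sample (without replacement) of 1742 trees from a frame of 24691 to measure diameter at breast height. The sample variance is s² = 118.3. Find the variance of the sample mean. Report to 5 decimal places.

Under SRS without replacement, Var(ȳ) = (1 − f)·s²/n with f = n/N = 1742/24691 = 0.07055202.
Var(ȳ) = (1 − 0.07055202)·118.3/1742 = 0.92944798·0.067910448 = 0.063119228.

0.06312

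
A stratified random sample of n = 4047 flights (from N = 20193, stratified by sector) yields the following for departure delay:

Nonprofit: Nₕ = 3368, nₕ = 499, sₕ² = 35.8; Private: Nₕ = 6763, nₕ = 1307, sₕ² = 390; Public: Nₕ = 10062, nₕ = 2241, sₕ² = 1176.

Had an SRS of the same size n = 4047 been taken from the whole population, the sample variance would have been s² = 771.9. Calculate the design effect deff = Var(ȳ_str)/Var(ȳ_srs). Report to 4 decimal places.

Var(ȳ_str) = Σ Wₕ²(1−fₕ)sₕ²/nₕ with Wₕ = Nₕ/20193:
  Nonprofit: (3368/20193)²·(1−499/3368)·35.8/499 = 0.0017001351
  Private: (6763/20193)²·(1−1307/6763)·390/1307 = 0.02700232
  Public: (10062/20193)²·(1−2241/10062)·1176/2241 = 0.10127689
  → Var(ȳ_str) = 0.12997935.
Var(ȳ_srs) = (1 − 4047/20193)·771.9/4047 = 0.15250776.
deff = 0.12997935 / 0.15250776 = 0.8523.

0.8523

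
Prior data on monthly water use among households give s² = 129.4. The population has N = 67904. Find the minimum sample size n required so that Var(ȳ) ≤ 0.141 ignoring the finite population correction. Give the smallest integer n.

918

Without fpc, n₀ = s²/D = 129.4/0.141 = 917.7305.
Rounding up, n = 918.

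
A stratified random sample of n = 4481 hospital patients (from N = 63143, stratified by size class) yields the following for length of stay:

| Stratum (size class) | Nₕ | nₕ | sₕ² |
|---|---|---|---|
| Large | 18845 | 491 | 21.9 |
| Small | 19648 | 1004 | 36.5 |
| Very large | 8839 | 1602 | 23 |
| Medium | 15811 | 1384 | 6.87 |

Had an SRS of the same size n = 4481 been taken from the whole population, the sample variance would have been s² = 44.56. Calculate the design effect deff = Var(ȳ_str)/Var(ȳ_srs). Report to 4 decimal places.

0.8360

Var(ȳ_str) = Σ Wₕ²(1−fₕ)sₕ²/nₕ with Wₕ = Nₕ/63143:
  Large: (18845/63143)²·(1−491/18845)·21.9/491 = 0.0038693594
  Small: (19648/63143)²·(1−1004/19648)·36.5/1004 = 0.0033401515
  Very large: (8839/63143)²·(1−1602/8839)·23/1602 = 2.3034384 × 10^-4
  Medium: (15811/63143)²·(1−1384/15811)·6.87/1384 = 2.8399166 × 10^-4
  → Var(ȳ_str) = 0.0077238464.
Var(ȳ_srs) = (1 − 4481/63143)·44.56/4481 = 0.0092385091.
deff = 0.0077238464 / 0.0092385091 = 0.8360.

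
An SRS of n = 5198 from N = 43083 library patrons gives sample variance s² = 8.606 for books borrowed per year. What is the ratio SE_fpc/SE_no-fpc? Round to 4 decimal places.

f = n/N = 5198/43083 = 0.12065084.
SE_no-fpc = √(s²/n) = 0.040689517; SE_fpc = √((1−f)s²/n) = 0.038156033.
Ratio = √(1−f) = 0.93773619.

0.9377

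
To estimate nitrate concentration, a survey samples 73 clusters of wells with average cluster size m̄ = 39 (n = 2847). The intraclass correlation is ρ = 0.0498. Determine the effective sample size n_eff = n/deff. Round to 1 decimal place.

deff = 1 + (39 − 1)·0.0498 = 1 + 1.8924 = 2.8924.
n_eff = 2847 / 2.8924 = 984.3.

984.3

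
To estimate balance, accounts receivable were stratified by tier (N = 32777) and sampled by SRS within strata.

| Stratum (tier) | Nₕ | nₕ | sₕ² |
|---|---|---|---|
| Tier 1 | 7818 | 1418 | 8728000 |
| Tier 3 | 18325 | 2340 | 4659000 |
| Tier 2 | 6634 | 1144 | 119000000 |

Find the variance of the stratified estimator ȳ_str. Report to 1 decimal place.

4355.9

Var(ȳ_str) = Σₕ Wₕ²(1 − fₕ)sₕ²/nₕ with Wₕ = Nₕ/N, N = 32777.
Tier 1: Wₕ = 0.23852091; term = 0.23852091²·(1 − 0.18137631)·8728000/1418 = 286.66571.
Tier 3: Wₕ = 0.55908106; term = 0.55908106²·(1 − 0.12769441)·4659000/2340 = 542.86904.
Tier 2: Wₕ = 0.20239802; term = 0.20239802²·(1 − 0.17244498)·119000000/1144 = 3526.39.
Sum = 4355.9248.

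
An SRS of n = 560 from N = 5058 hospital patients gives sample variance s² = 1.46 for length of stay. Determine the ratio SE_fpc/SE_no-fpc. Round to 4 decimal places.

0.9430

f = n/N = 560/5058 = 0.11071570.
SE_no-fpc = √(s²/n) = 0.051060189; SE_fpc = √((1−f)s²/n) = 0.048150714.
Ratio = √(1−f) = 0.94301872.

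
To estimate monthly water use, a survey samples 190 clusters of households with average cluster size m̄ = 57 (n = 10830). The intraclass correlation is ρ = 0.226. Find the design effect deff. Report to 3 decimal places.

deff = 1 + (57 − 1)·0.226 = 1 + 12.656 = 13.656.

13.656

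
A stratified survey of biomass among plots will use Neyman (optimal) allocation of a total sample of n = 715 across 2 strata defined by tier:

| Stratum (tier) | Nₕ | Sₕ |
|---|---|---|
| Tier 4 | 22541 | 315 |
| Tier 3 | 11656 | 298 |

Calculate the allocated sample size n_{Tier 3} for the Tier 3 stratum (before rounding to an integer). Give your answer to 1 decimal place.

234.9

Neyman allocation: nₕ = n·NₕSₕ / Σⱼ NⱼSⱼ.
Σ NⱼSⱼ = 22541·315 + 11656·298 = 1.0573903 × 10^7.
n_{Tier 3} = 715·11656·298 / (1.0573903 × 10^7) = 234.9.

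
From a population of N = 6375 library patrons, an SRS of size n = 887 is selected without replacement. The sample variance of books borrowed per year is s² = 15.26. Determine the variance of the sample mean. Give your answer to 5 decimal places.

Under SRS without replacement, Var(ȳ) = (1 − f)·s²/n with f = n/N = 887/6375 = 0.13913725.
Var(ȳ) = (1 − 0.13913725)·15.26/887 = 0.86086275·0.017204059 = 0.014810333.

0.01481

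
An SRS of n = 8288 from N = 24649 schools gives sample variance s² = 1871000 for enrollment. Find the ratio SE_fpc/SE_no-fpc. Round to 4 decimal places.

0.8147

f = n/N = 8288/24649 = 0.33624082.
SE_no-fpc = √(s²/n) = 15.024915; SE_fpc = √((1−f)s²/n) = 12.241011.
Ratio = √(1−f) = 0.81471417.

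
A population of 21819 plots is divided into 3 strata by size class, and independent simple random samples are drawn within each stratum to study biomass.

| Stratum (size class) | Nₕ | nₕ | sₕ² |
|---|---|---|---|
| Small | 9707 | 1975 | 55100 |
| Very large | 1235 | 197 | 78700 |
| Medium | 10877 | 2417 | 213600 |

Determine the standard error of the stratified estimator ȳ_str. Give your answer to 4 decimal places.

Var(ȳ_str) = Σₕ Wₕ²(1 − fₕ)sₕ²/nₕ with Wₕ = Nₕ/N, N = 21819.
Small: Wₕ = 0.44488748; term = 0.44488748²·(1 − 0.20346142)·55100/1975 = 4.3983693.
Very large: Wₕ = 0.05660204; term = 0.05660204²·(1 − 0.15951417)·78700/197 = 1.0757296.
Medium: Wₕ = 0.49851047; term = 0.49851047²·(1 − 0.22221201)·213600/2417 = 17.08183.
Sum = 22.555929.
SE = √(22.555929) = 4.7493.

4.7493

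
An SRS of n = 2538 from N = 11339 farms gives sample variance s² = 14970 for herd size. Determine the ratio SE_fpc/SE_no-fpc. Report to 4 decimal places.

f = n/N = 2538/11339 = 0.22382926.
SE_no-fpc = √(s²/n) = 2.4286509; SE_fpc = √((1−f)s²/n) = 2.1396549.
Ratio = √(1−f) = 0.88100553.

0.8810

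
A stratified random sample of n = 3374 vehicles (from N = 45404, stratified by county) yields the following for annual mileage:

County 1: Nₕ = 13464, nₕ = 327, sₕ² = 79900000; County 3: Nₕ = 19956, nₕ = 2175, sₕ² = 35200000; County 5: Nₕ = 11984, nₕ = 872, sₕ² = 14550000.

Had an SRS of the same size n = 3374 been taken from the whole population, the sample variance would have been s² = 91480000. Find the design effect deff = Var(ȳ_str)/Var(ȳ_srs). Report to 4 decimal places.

Var(ȳ_str) = Σ Wₕ²(1−fₕ)sₕ²/nₕ with Wₕ = Nₕ/45404:
  County 1: (13464/45404)²·(1−327/13464)·79900000/327 = 20964.335
  County 3: (19956/45404)²·(1−2175/19956)·35200000/2175 = 2785.6391
  County 5: (11984/45404)²·(1−872/11984)·14550000/872 = 1077.8351
  → Var(ȳ_str) = 24827.809.
Var(ȳ_srs) = (1 − 3374/45404)·91480000/3374 = 25098.418.
deff = 24827.809 / 25098.418 = 0.9892.

0.9892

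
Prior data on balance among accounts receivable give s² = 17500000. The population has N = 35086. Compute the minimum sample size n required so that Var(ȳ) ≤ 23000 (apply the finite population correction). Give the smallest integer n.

745

Without fpc, n₀ = s²/D = 17500000/23000 = 760.8696.
With fpc, (1 − n/N)·s²/n ≤ D requires n ≥ n₀/(1 + n₀/N) = 760.8696/(1 + 760.8696/35086) = 744.7197.
Rounding up, n = 745.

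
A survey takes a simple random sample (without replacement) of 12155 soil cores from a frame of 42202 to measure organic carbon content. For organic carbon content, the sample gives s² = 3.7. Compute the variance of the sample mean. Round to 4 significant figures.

2.167 × 10^-4

Under SRS without replacement, Var(ȳ) = (1 − f)·s²/n with f = n/N = 12155/42202 = 0.28801953.
Var(ȳ) = (1 − 0.28801953)·3.7/12155 = 0.71198047·3.0440148 × 10^-4 = 2.1672791 × 10^-4.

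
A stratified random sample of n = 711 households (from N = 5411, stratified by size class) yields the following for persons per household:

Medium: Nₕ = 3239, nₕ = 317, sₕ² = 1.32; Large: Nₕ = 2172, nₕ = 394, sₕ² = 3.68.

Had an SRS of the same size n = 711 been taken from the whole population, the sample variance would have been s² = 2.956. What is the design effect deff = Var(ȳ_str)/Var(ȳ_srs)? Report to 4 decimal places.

0.7139

Var(ȳ_str) = Σ Wₕ²(1−fₕ)sₕ²/nₕ with Wₕ = Nₕ/5411:
  Medium: (3239/5411)²·(1−317/3239)·1.32/317 = 0.0013460177
  Large: (2172/5411)²·(1−394/2172)·3.68/394 = 0.0012319359
  → Var(ȳ_str) = 0.0025779536.
Var(ȳ_srs) = (1 − 711/5411)·2.956/711 = 0.00361123.
deff = 0.0025779536 / 0.00361123 = 0.7139.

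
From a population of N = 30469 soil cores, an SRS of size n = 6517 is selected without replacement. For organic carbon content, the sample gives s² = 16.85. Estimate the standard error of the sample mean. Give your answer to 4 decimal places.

0.0451

Under SRS without replacement, Var(ȳ) = (1 − f)·s²/n with f = n/N = 6517/30469 = 0.21388953.
Var(ȳ) = (1 − 0.21388953)·16.85/6517 = 0.78611047·0.0025855455 = 0.0020325244.
SE(ȳ) = √(0.0020325244) = 0.0451.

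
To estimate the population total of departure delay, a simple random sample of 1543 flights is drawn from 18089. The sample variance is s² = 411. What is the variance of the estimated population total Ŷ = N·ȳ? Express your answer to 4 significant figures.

7.972 × 10^7

Var(Ŷ) = N²·Var(ȳ) = N²·(1 − n/N)·s²/n.
f = 1543/18089 = 0.08530046; Var(ȳ) = 0.91469954·411/1543 = 0.24364323.
Var(Ŷ) = 18089² · 0.24364323 = 7.9722969 × 10^7.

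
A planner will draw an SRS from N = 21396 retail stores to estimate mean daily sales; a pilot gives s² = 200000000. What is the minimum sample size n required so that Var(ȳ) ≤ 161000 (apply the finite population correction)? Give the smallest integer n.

1175

Without fpc, n₀ = s²/D = 200000000/161000 = 1242.2360.
With fpc, (1 − n/N)·s²/n ≤ D requires n ≥ n₀/(1 + n₀/N) = 1242.2360/(1 + 1242.2360/21396) = 1174.0703.
Rounding up, n = 1175.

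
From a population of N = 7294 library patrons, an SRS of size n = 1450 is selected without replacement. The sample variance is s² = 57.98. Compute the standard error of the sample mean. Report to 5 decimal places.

0.17899

Under SRS without replacement, Var(ȳ) = (1 − f)·s²/n with f = n/N = 1450/7294 = 0.19879353.
Var(ȳ) = (1 − 0.19879353)·57.98/1450 = 0.80120647·0.039986207 = 0.032037208.
SE(ȳ) = √(0.032037208) = 0.17899.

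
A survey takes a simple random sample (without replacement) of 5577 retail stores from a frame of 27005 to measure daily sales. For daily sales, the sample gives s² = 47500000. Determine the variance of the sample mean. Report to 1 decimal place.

Under SRS without replacement, Var(ȳ) = (1 − f)·s²/n with f = n/N = 5577/27005 = 0.20651731.
Var(ȳ) = (1 − 0.20651731)·47500000/5577 = 0.79348269·8517.1239 = 6758.1904.

6758.2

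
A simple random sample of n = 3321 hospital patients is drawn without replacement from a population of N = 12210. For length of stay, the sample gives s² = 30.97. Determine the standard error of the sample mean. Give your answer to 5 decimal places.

Under SRS without replacement, Var(ȳ) = (1 − f)·s²/n with f = n/N = 3321/12210 = 0.27199017.
Var(ȳ) = (1 − 0.27199017)·30.97/3321 = 0.72800983·0.0093255044 = 0.0067890588.
SE(ȳ) = √(0.0067890588) = 0.08240.

0.08240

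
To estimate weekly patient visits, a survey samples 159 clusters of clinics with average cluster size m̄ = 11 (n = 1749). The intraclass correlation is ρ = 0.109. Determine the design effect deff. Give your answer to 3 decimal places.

2.090

deff = 1 + (11 − 1)·0.109 = 1 + 1.09 = 2.09.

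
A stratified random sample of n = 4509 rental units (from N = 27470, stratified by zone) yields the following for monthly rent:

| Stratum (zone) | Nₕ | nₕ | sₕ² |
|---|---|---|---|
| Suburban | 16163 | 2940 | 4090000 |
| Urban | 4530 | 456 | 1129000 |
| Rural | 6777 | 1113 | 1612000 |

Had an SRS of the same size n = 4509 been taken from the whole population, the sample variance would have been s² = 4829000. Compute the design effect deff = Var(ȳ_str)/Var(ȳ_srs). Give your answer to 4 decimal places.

0.5901

Var(ȳ_str) = Σ Wₕ²(1−fₕ)sₕ²/nₕ with Wₕ = Nₕ/27470:
  Suburban: (16163/27470)²·(1−2940/16163)·4090000/2940 = 394.01307
  Urban: (4530/27470)²·(1−456/4530)·1129000/456 = 60.552351
  Rural: (6777/27470)²·(1−1113/6777)·1612000/1113 = 73.673836
  → Var(ȳ_str) = 528.23926.
Var(ȳ_srs) = (1 − 4509/27470)·4829000/4509 = 895.1774.
deff = 528.23926 / 895.1774 = 0.5901.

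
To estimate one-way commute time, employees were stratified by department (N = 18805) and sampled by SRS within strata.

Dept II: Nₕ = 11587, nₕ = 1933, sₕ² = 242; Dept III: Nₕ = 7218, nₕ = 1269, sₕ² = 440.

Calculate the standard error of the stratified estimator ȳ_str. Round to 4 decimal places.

Var(ȳ_str) = Σₕ Wₕ²(1 − fₕ)sₕ²/nₕ with Wₕ = Nₕ/N, N = 18805.
Dept II: Wₕ = 0.61616591; term = 0.61616591²·(1 − 0.16682489)·242/1933 = 0.039601819.
Dept III: Wₕ = 0.38383409; term = 0.38383409²·(1 − 0.17581047)·440/1269 = 0.042102242.
Sum = 0.081704061.
SE = √(0.081704061) = 0.2858.

0.2858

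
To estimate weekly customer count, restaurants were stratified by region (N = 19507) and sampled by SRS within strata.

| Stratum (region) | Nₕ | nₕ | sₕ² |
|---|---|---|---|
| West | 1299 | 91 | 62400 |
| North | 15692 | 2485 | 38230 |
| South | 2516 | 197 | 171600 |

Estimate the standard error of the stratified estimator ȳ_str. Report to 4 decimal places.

4.9561

Var(ȳ_str) = Σₕ Wₕ²(1 − fₕ)sₕ²/nₕ with Wₕ = Nₕ/N, N = 19507.
West: Wₕ = 0.06659148; term = 0.06659148²·(1 − 0.07005389)·62400/91 = 2.8277324.
North: Wₕ = 0.80442918; term = 0.80442918²·(1 − 0.15836095)·38230/2485 = 8.3787535.
South: Wₕ = 0.12897934; term = 0.12897934²·(1 − 0.07829889)·171600/197 = 13.356156.
Sum = 24.562642.
SE = √(24.562642) = 4.9561.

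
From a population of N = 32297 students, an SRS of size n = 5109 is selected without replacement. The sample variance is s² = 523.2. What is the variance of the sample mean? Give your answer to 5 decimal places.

Under SRS without replacement, Var(ȳ) = (1 − f)·s²/n with f = n/N = 5109/32297 = 0.15818807.
Var(ȳ) = (1 − 0.15818807)·523.2/5109 = 0.84181193·0.10240752 = 0.086207869.

0.08621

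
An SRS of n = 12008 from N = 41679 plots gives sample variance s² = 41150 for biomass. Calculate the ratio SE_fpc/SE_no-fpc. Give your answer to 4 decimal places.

0.8437

f = n/N = 12008/41679 = 0.28810672.
SE_no-fpc = √(s²/n) = 1.851184; SE_fpc = √((1−f)s²/n) = 1.5619137.
Ratio = √(1−f) = 0.84373768.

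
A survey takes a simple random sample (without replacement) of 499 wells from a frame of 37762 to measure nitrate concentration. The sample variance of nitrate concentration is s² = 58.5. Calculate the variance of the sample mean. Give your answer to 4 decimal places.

Under SRS without replacement, Var(ȳ) = (1 − f)·s²/n with f = n/N = 499/37762 = 0.01321434.
Var(ȳ) = (1 − 0.01321434)·58.5/499 = 0.98678566·0.11723447 = 0.11568529.

0.1157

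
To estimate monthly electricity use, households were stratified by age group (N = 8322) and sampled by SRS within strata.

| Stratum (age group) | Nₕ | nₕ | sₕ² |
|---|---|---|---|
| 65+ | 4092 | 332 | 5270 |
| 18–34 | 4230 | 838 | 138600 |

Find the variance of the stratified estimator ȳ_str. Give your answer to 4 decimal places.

Var(ȳ_str) = Σₕ Wₕ²(1 − fₕ)sₕ²/nₕ with Wₕ = Nₕ/N, N = 8322.
65+: Wₕ = 0.49170872; term = 0.49170872²·(1 − 0.08113392)·5270/332 = 3.5264731.
18–34: Wₕ = 0.50829128; term = 0.50829128²·(1 − 0.19810875)·138600/838 = 34.265731.
Sum = 37.792204.

37.7922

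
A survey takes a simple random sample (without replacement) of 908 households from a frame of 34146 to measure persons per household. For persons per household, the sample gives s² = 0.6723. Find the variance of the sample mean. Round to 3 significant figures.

Under SRS without replacement, Var(ȳ) = (1 − f)·s²/n with f = n/N = 908/34146 = 0.02659169.
Var(ȳ) = (1 − 0.02659169)·0.6723/908 = 0.97340831·7.404185 × 10^-4 = 7.2072952 × 10^-4.

7.21 × 10^-4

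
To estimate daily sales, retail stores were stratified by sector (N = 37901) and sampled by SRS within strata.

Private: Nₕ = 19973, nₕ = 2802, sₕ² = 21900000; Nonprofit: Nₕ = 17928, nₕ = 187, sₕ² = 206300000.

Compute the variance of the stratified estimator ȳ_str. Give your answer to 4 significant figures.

Var(ȳ_str) = Σₕ Wₕ²(1 − fₕ)sₕ²/nₕ with Wₕ = Nₕ/N, N = 37901.
Private: Wₕ = 0.52697818; term = 0.52697818²·(1 − 0.14028939)·21900000/2802 = 1866.0082.
Nonprofit: Wₕ = 0.47302182; term = 0.47302182²·(1 − 0.01043061)·206300000/187 = 244267.8.
Sum = 246133.81.

246100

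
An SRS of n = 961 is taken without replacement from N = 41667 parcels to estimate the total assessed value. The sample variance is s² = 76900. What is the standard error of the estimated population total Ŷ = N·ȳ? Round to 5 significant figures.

Var(Ŷ) = N²·Var(ȳ) = N²·(1 − n/N)·s²/n.
f = 961/41667 = 0.02306382; Var(ȳ) = 0.97693618·76900/961 = 78.175226.
Var(Ŷ) = 41667² · 78.175226 = 1.3572305 × 10^11.
SE(Ŷ) = √(1.3572305 × 10^11) = 368410.

368410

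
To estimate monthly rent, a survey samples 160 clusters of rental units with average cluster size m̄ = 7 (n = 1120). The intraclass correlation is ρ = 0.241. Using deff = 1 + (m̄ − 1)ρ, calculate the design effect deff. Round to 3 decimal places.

2.446

deff = 1 + (7 − 1)·0.241 = 1 + 1.446 = 2.446.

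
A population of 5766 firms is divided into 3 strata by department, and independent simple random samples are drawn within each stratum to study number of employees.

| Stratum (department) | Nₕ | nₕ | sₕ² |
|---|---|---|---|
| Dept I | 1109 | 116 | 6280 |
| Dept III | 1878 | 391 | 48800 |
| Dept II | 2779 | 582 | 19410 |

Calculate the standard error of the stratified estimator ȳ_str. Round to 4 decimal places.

Var(ȳ_str) = Σₕ Wₕ²(1 − fₕ)sₕ²/nₕ with Wₕ = Nₕ/N, N = 5766.
Dept I: Wₕ = 0.19233437; term = 0.19233437²·(1 − 0.10459874)·6280/116 = 1.7932183.
Dept III: Wₕ = 0.32570239; term = 0.32570239²·(1 − 0.20820021)·48800/391 = 10.483356.
Dept II: Wₕ = 0.48196323; term = 0.48196323²·(1 − 0.20942785)·19410/582 = 6.1245175.
Sum = 18.401092.
SE = √(18.401092) = 4.2896.

4.2896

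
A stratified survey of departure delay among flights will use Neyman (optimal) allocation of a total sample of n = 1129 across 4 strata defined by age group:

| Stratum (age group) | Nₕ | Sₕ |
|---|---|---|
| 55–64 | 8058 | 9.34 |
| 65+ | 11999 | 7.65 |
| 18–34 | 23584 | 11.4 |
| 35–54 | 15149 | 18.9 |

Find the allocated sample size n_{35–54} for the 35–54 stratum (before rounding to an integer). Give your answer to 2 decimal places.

Neyman allocation: nₕ = n·NₕSₕ / Σⱼ NⱼSⱼ.
Σ NⱼSⱼ = 8058·9.34 + 11999·7.65 + 23584·11.4 + 15149·18.9 = 722227.77.
n_{35–54} = 1129·15149·18.9 / 722227.77 = 447.57.

447.57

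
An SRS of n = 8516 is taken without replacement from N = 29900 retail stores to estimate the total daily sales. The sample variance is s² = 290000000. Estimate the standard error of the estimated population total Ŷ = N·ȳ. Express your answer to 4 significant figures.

Var(Ŷ) = N²·Var(ȳ) = N²·(1 − n/N)·s²/n.
f = 8516/29900 = 0.28481605; Var(ȳ) = 0.71518395·290000000/8516 = 24354.55.
Var(Ŷ) = 29900² · 24354.55 = 2.1773211 × 10^13.
SE(Ŷ) = √(2.1773211 × 10^13) = 4.666 × 10^6.

4.666 × 10^6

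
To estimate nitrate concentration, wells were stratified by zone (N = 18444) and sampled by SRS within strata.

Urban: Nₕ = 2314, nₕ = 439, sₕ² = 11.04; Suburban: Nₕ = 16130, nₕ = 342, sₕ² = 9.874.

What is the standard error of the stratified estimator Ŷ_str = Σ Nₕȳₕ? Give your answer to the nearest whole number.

2732

Var(Ŷ_str) = Σₕ Nₕ²(1 − fₕ)sₕ²/nₕ.
Urban: 2314²·(1 − 439/2314)·11.04/439 = 109111.16.
Suburban: 16130²·(1 − 342/16130)·9.874/342 = 7.3523894 × 10^6.
Sum = 7.4615006 × 10^6.
SE = √(7.4615006 × 10^6) = 2732.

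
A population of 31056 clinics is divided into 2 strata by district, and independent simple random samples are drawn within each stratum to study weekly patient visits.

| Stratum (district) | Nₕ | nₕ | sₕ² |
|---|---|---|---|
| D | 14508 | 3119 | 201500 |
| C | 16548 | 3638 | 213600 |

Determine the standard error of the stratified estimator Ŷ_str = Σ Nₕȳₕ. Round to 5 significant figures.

152370

Var(Ŷ_str) = Σₕ Nₕ²(1 − fₕ)sₕ²/nₕ.
D: 14508²·(1 − 3119/14508)·201500/3119 = 1.067463 × 10^10.
C: 16548²·(1 − 3638/16548)·213600/3638 = 1.2543257 × 10^10.
Sum = 2.3217887 × 10^10.
SE = √(2.3217887 × 10^10) = 152370.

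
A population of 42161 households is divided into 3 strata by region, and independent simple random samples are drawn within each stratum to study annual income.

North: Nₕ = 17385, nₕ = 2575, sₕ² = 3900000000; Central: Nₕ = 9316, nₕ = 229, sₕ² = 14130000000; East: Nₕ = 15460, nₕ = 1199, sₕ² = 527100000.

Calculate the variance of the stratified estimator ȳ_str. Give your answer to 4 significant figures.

3.212 × 10^6

Var(ȳ_str) = Σₕ Wₕ²(1 − fₕ)sₕ²/nₕ with Wₕ = Nₕ/N, N = 42161.
North: Wₕ = 0.41234790; term = 0.41234790²·(1 − 0.14811619)·3900000000/2575 = 219379.14.
Central: Wₕ = 0.22096250; term = 0.22096250²·(1 − 0.02458137)·14130000000/229 = 2.9385622 × 10^6.
East: Wₕ = 0.36668959; term = 0.36668959²·(1 − 0.07755498)·527100000/1199 = 54526.986.
Sum = 3.2124683 × 10^6.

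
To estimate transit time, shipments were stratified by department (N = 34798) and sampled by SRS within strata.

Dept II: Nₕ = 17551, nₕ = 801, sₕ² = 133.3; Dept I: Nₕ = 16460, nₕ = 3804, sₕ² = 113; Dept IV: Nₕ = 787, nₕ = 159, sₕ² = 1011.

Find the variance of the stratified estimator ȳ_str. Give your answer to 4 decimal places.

0.0481

Var(ȳ_str) = Σₕ Wₕ²(1 − fₕ)sₕ²/nₕ with Wₕ = Nₕ/N, N = 34798.
Dept II: Wₕ = 0.50436807; term = 0.50436807²·(1 − 0.04563843)·133.3/801 = 0.040402268.
Dept I: Wₕ = 0.47301569; term = 0.47301569²·(1 − 0.23110571)·113/3804 = 0.0051104091.
Dept IV: Wₕ = 0.02261624; term = 0.02261624²·(1 − 0.20203304)·1011/159 = 0.0025952538.
Sum = 0.048107931.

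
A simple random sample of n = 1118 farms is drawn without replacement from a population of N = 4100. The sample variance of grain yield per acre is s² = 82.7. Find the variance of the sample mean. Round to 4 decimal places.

Under SRS without replacement, Var(ȳ) = (1 − f)·s²/n with f = n/N = 1118/4100 = 0.27268293.
Var(ȳ) = (1 − 0.27268293)·82.7/1118 = 0.72731707·0.073971377 = 0.053800646.

0.0538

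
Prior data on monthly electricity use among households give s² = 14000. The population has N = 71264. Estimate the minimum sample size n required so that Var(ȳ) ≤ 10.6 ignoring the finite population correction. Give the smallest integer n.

1321

Without fpc, n₀ = s²/D = 14000/10.6 = 1320.7547.
Rounding up, n = 1321.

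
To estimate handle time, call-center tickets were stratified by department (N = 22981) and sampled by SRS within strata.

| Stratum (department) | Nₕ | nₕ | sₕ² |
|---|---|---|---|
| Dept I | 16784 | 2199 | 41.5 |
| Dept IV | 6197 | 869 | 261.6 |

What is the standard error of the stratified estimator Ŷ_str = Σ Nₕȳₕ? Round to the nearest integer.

3816

Var(Ŷ_str) = Σₕ Nₕ²(1 − fₕ)sₕ²/nₕ.
Dept I: 16784²·(1 − 2199/16784)·41.5/2199 = 4.619817 × 10^6.
Dept IV: 6197²·(1 − 869/6197)·261.6/869 = 9.9394803 × 10^6.
Sum = 1.4559297 × 10^7.
SE = √(1.4559297 × 10^7) = 3816.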